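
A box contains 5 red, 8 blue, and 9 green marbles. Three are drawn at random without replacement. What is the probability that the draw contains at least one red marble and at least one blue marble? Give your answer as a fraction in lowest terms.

29/77

There are C(22,3) = 1540 possible draws.
By inclusion-exclusion on the complements, draws missing all red or all blue: C(17,3) + C(14,3) − C(9,3) = 680 + 364 − 84 = 960.
So draws with at least one of each: 1540 − 960 = 580, probability 580/1540 = 29/77.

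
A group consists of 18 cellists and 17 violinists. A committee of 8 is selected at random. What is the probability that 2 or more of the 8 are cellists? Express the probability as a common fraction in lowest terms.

Total selections: C(35,8) = 23535820.
Favorable selections (2 or more cellists): C(18,2)·C(17,6) + C(18,3)·C(17,5) + C(18,4)·C(17,4) + C(18,5)·C(17,3) + C(18,6)·C(17,2) + C(18,7)·C(17,1) + C(18,8)·C(17,0) = 1893528 + 5049408 + 7282800 + 5826240 + 2524704 + 541008 + 43758 = 23161446.
Probability = 23161446/23535820 = 8847/8990.

8847/8990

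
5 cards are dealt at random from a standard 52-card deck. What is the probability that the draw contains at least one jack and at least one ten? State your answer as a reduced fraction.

6509/64974

There are C(52,5) = 2598960 possible draws.
By inclusion-exclusion on the complements, draws missing all jacks or all tens: C(48,5) + C(48,5) − C(44,5) = 1712304 + 1712304 − 1086008 = 2338600.
So draws with at least one of each: 2598960 − 2338600 = 260360, probability 260360/2598960 = 6509/64974.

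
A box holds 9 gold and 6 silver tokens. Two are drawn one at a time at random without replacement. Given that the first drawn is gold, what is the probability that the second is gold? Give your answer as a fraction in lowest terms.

After removing one gold, 14 remain: 8 gold and 6 silver.
So the probability the next is gold is 8/14 = 4/7.

4/7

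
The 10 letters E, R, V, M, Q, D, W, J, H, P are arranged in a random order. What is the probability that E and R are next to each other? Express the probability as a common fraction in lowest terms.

1/5

There are 10! = 3628800 arrangements.
Treat E and R as a block: 9! arrangements of the blocks × 2 orders within the block = 2·362880 = 725760.
Probability = 725760/3628800 = 1/5.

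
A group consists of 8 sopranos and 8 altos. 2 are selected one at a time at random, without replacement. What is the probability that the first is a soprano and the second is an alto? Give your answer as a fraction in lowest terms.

Multiply the conditional probabilities at each draw: 8/16 · 8/15 = 64/240 = 4/15.

4/15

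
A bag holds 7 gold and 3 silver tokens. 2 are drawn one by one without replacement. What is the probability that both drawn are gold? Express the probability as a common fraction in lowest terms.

Multiply the conditional probabilities at each draw: 7/10 · 6/9 = 42/90 = 7/15.

7/15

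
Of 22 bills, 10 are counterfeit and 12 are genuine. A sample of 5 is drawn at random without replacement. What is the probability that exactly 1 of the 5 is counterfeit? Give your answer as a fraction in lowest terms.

The sample space is all 5-subsets of the 22: C(22,5) = 26334.
Selections with exactly 1 counterfeit: choose 1 of the 10 counterfeit and 4 of the 12 genuine, C(10,1)·C(12,4) = 10·495 = 4950.
Probability = 4950/26334 = 25/133.

25/133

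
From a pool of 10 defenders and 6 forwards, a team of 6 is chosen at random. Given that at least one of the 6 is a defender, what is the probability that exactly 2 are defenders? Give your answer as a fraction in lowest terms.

Work in counts. Selections with at least one defender: C(16,6) − C(6,6) = 8008 − 1 = 8007.
Of those, selections where exactly 2 are defenders: C(10,2)·C(6,4) = 45·15 = 675.
Conditional probability = 675/8007 = 225/2669.

225/2669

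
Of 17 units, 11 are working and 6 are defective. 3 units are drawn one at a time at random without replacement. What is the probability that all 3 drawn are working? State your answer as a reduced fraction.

Multiply the conditional probabilities at each draw: 11/17 · 10/16 · 9/15 = 990/4080 = 33/136.

33/136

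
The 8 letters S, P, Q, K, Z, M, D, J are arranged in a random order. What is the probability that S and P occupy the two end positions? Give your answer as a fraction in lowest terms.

There are 8! = 40320 arrangements.
Place S and P at the ends in 2 ways, arrange the remaining 6 in 6! = 720 ways: 2·720 = 1440.
Probability = 1440/40320 = 1/28.

1/28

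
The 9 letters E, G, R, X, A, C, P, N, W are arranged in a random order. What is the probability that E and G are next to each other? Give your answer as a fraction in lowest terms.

There are 9! = 362880 arrangements.
Treat E and G as a block: 8! arrangements of the blocks × 2 orders within the block = 2·40320 = 80640.
Probability = 80640/362880 = 2/9.

2/9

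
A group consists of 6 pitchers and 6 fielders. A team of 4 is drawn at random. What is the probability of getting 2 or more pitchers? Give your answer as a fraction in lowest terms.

Total selections: C(12,4) = 495.
Count the complement (fewer than 2 pitchers): C(6,0)·C(6,4) + C(6,1)·C(6,3) = 15 + 120 = 135.
Probability = 1 − 135/495 = 360/495 = 8/11.

8/11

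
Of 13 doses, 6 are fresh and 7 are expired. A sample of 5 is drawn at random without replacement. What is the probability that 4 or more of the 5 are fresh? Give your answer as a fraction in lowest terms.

There are C(13,5) = 1287 ways to choose the 5.
Favorable selections (4 or more fresh): C(6,4)·C(7,1) + C(6,5)·C(7,0) = 105 + 6 = 111.
Probability = 111/1287 = 37/429.

37/429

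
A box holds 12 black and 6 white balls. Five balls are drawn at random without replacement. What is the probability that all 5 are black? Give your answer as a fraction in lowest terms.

There are C(18,5) = 8568 possible selections.
Selections with all black: C(12,5) = 792.
Probability = 792/8568 = 11/119.

11/119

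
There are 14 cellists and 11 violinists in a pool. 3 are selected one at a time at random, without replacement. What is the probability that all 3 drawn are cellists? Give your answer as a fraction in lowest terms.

91/575

Multiply the conditional probabilities at each draw: 14/25 · 13/24 · 12/23 = 2184/13800 = 91/575.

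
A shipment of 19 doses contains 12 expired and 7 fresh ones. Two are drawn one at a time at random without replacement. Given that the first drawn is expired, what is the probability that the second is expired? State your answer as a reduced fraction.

11/18

After removing one expired, 18 remain: 11 expired and 7 fresh.
So the probability the next is expired is 11/18.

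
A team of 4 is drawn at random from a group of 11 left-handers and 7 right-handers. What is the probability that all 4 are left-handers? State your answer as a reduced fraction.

11/102

There are C(18,4) = 3060 possible selections.
Selections with all left-handers: C(11,4) = 330.
Probability = 330/3060 = 11/102.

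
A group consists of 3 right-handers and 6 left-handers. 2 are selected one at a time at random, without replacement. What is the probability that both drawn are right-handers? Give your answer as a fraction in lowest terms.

Multiply the conditional probabilities at each draw: 3/9 · 2/8 = 6/72 = 1/12.

1/12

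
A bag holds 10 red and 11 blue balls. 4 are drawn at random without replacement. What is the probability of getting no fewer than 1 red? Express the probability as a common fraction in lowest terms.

There are C(21,4) = 5985 ways to choose the 4.
The complement is all 4 are blue: C(11,4) = 330.
Probability = 1 − 330/5985 = 5655/5985 = 377/399.

377/399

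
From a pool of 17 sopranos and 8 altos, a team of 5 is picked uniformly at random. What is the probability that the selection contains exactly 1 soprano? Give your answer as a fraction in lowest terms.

There are C(25,5) = 53130 ways to choose 5 from 25.
Selections with exactly 1 soprano: choose 1 of the 17 sopranos and 4 of the 8 altos, C(17,1)·C(8,4) = 17·70 = 1190.
Probability = 1190/53130 = 17/759.

17/759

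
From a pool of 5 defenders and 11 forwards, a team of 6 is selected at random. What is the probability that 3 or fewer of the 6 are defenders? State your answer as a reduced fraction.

There are C(16,6) = 8008 ways to choose the 6.
Count the complement (more than 3 defenders): C(5,4)·C(11,2) + C(5,5)·C(11,1) = 275 + 11 = 286.
Probability = 1 − 286/8008 = 7722/8008 = 27/28.

27/28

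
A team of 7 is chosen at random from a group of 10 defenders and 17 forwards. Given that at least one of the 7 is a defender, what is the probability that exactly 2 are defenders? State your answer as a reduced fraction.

Work in counts. Selections with at least one defender: C(27,7) − C(17,7) = 888030 − 19448 = 868582.
Of those, selections where exactly 2 are defenders: C(10,2)·C(17,5) = 45·6188 = 278460.
Conditional probability = 278460/868582 = 10710/33407.

10710/33407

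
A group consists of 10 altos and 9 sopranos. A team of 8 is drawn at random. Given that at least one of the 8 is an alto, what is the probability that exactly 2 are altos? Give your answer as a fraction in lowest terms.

140/2799

Work in counts. Selections with at least one alto: C(19,8) − C(9,8) = 75582 − 9 = 75573.
Of those, selections where exactly 2 are altos: C(10,2)·C(9,6) = 45·84 = 3780.
Conditional probability = 3780/75573 = 140/2799.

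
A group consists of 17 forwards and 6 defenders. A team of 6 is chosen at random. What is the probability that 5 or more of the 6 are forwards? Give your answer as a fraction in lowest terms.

Total selections: C(23,6) = 100947.
Favorable selections (5 or more forwards): C(17,5)·C(6,1) + C(17,6)·C(6,0) = 37128 + 12376 = 49504.
Probability = 49504/100947 = 7072/14421.

7072/14421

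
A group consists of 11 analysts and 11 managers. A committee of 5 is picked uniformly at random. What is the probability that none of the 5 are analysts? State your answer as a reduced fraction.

1/57

There are C(22,5) = 26334 possible selections.
Selections with no analysts (all managers): C(11,5) = 462.
Probability = 462/26334 = 1/57.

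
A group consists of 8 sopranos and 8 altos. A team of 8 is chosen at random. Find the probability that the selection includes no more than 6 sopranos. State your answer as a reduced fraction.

There are C(16,8) = 12870 ways to choose the 8.
Count the complement (more than 6 sopranos): C(8,7)·C(8,1) + C(8,8)·C(8,0) = 64 + 1 = 65.
Probability = 1 − 65/12870 = 12805/12870 = 197/198.

197/198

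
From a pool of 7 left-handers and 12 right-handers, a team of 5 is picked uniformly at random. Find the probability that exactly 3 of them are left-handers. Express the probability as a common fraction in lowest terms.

Total number of selections: C(19,5) = 11628.
Selections with exactly 3 left-handers: choose 3 of the 7 left-handers and 2 of the 12 right-handers, C(7,3)·C(12,2) = 35·66 = 2310.
Probability = 2310/11628 = 385/1938.

385/1938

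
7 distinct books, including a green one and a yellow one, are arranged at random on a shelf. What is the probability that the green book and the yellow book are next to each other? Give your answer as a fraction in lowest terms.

There are 7! = 5040 arrangements.
Treat the green book and the yellow book as a block: 6! arrangements of the blocks × 2 orders within the block = 2·720 = 1440.
Probability = 1440/5040 = 2/7.

2/7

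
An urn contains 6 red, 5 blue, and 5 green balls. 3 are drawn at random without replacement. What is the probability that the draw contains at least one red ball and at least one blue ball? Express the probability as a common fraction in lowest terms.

57/112

There are C(16,3) = 560 possible draws.
By inclusion-exclusion on the complements, draws missing all red or all blue: C(10,3) + C(11,3) − C(5,3) = 120 + 165 − 10 = 275.
So draws with at least one of each: 560 − 275 = 285, probability 285/560 = 57/112.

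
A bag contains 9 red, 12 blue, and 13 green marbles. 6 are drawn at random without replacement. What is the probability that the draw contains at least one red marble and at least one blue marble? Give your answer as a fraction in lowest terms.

99537/122264

There are C(34,6) = 1344904 possible draws.
By inclusion-exclusion on the complements, draws missing all red or all blue: C(25,6) + C(22,6) − C(13,6) = 177100 + 74613 − 1716 = 249997.
So draws with at least one of each: 1344904 − 249997 = 1094907, probability 1094907/1344904 = 99537/122264.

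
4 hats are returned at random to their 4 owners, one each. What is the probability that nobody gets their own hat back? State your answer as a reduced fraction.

3/8

There are 4! = 24 assignments.
By inclusion-exclusion, assignments with no fixed points: C(4,0)·4! − C(4,1)·3! + C(4,2)·2! − C(4,3)·1! + C(4,4)·0! = 9.
Probability = 9/24 = 3/8.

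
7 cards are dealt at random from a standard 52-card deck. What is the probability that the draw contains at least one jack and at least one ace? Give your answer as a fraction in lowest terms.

3105873/16723070

There are C(52,7) = 133784560 possible draws.
By inclusion-exclusion on the complements, draws missing all jacks or all aces: C(48,7) + C(48,7) − C(44,7) = 73629072 + 73629072 − 38320568 = 108937576.
So draws with at least one of each: 133784560 − 108937576 = 24846984, probability 24846984/133784560 = 3105873/16723070.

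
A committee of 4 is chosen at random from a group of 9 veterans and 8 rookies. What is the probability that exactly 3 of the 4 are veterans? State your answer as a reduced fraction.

24/85

There are C(17,4) = 2380 ways to choose 4 from 17.
Selections with exactly 3 veterans: choose 3 of the 9 veterans and 1 of the 8 rookies, C(9,3)·C(8,1) = 84·8 = 672.
Probability = 672/2380 = 24/85.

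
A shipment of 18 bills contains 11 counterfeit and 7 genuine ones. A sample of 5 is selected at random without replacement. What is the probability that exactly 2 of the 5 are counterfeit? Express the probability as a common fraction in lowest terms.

Total number of selections: C(18,5) = 8568.
Selections with exactly 2 counterfeit: choose 2 of the 11 counterfeit and 3 of the 7 genuine, C(11,2)·C(7,3) = 55·35 = 1925.
Probability = 1925/8568 = 275/1224.

275/1224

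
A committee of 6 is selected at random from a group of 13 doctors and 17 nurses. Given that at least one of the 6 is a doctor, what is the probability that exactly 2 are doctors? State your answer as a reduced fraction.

Work in counts. Selections with at least one doctor: C(30,6) − C(17,6) = 593775 − 12376 = 581399.
Of those, selections where exactly 2 are doctors: C(13,2)·C(17,4) = 78·2380 = 185640.
Conditional probability = 185640/581399 = 2040/6389.

2040/6389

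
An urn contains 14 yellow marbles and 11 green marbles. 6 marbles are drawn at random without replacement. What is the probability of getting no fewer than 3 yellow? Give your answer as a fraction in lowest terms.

91/115

Total selections: C(25,6) = 177100.
Count the complement (fewer than 3 yellow): C(14,0)·C(11,6) + C(14,1)·C(11,5) + C(14,2)·C(11,4) = 462 + 6468 + 30030 = 36960.
Probability = 1 − 36960/177100 = 140140/177100 = 91/115.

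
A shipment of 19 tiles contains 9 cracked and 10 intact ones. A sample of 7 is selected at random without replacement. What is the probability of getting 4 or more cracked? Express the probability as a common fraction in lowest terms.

3611/8398

There are C(19,7) = 50388 ways to choose the 7.
Favorable selections (4 or more cracked): C(9,4)·C(10,3) + C(9,5)·C(10,2) + C(9,6)·C(10,1) + C(9,7)·C(10,0) = 15120 + 5670 + 840 + 36 = 21666.
Probability = 21666/50388 = 3611/8398.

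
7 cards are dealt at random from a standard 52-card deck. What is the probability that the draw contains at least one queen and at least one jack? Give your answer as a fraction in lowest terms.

3105873/16723070

There are C(52,7) = 133784560 possible draws.
By inclusion-exclusion on the complements, draws missing all queens or all jacks: C(48,7) + C(48,7) − C(44,7) = 73629072 + 73629072 − 38320568 = 108937576.
So draws with at least one of each: 133784560 − 108937576 = 24846984, probability 24846984/133784560 = 3105873/16723070.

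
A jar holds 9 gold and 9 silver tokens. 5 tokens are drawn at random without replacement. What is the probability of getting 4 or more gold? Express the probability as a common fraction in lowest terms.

Total selections: C(18,5) = 8568.
Favorable selections (4 or more gold): C(9,4)·C(9,1) + C(9,5)·C(9,0) = 1134 + 126 = 1260.
Probability = 1260/8568 = 5/34.

5/34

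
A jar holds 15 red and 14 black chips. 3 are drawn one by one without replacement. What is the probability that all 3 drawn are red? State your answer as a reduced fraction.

65/522

Multiply the conditional probabilities at each draw: 15/29 · 14/28 · 13/27 = 2730/21924 = 65/522.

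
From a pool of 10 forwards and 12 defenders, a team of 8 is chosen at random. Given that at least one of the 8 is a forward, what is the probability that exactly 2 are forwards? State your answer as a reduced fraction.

28/215

Work in counts. Selections with at least one forward: C(22,8) − C(12,8) = 319770 − 495 = 319275.
Of those, selections where exactly 2 are forwards: C(10,2)·C(12,6) = 45·924 = 41580.
Conditional probability = 41580/319275 = 28/215.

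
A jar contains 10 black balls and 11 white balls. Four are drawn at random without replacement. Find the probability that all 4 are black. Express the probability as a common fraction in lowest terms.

There are C(21,4) = 5985 possible selections.
Selections with all black: C(10,4) = 210.
Probability = 210/5985 = 2/57.

2/57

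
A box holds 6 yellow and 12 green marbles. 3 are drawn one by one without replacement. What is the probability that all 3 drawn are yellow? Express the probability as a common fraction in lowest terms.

5/204

Multiply the conditional probabilities at each draw: 6/18 · 5/17 · 4/16 = 120/4896 = 5/204.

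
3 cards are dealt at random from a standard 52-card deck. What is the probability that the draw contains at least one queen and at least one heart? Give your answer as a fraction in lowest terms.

33/260

There are C(52,3) = 22100 possible draws.
By inclusion-exclusion on the complements, draws missing all queens or all hearts: C(48,3) + C(39,3) − C(36,3) = 17296 + 9139 − 7140 = 19295.
So draws with at least one of each: 22100 − 19295 = 2805, probability 2805/22100 = 33/260.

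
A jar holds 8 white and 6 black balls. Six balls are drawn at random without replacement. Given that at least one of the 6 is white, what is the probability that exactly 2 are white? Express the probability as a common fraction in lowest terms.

210/1501

Work in counts. Selections with at least one white: C(14,6) − C(6,6) = 3003 − 1 = 3002.
Of those, selections where exactly 2 are white: C(8,2)·C(6,4) = 28·15 = 420.
Conditional probability = 420/3002 = 210/1501.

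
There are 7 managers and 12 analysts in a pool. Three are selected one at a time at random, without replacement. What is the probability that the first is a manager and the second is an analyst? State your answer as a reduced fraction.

14/57

Multiply the conditional probabilities at each draw: 7/19 · 12/18 = 84/342 = 14/57.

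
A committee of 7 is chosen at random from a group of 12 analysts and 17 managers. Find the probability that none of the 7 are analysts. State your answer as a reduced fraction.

There are C(29,7) = 1560780 possible selections.
Selections with no analysts (all managers): C(17,7) = 19448.
Probability = 19448/1560780 = 374/30015.

374/30015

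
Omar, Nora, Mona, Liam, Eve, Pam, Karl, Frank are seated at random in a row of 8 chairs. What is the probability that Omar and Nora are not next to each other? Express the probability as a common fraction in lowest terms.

3/4

There are 8! = 40320 arrangements.
Arrangements with Omar and Nora adjacent: 2·7! = 10080.
So not adjacent: 40320 − 10080 = 30240, probability 30240/40320 = 3/4.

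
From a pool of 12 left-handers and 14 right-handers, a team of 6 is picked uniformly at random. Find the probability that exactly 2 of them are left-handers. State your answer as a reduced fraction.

The sample space is all 6-subsets of the 26: C(26,6) = 230230.
Selections with exactly 2 left-handers: choose 2 of the 12 left-handers and 4 of the 14 right-handers, C(12,2)·C(14,4) = 66·1001 = 66066.
Probability = 66066/230230 = 33/115.

33/115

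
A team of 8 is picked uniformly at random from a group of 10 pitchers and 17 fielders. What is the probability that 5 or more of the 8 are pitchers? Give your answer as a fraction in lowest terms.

There are C(27,8) = 2220075 ways to choose the 8.
Favorable selections (5 or more pitchers): C(10,5)·C(17,3) + C(10,6)·C(17,2) + C(10,7)·C(17,1) + C(10,8)·C(17,0) = 171360 + 28560 + 2040 + 45 = 202005.
Probability = 202005/2220075 = 4489/49335.

4489/49335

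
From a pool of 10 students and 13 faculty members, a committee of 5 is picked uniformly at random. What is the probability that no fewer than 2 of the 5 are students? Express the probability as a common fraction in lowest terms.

Total selections: C(23,5) = 33649.
Count the complement (fewer than 2 students): C(10,0)·C(13,5) + C(10,1)·C(13,4) = 1287 + 7150 = 8437.
Probability = 1 − 8437/33649 = 25212/33649 = 2292/3059.

2292/3059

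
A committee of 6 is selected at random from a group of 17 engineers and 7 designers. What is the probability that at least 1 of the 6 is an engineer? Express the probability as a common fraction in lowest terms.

There are C(24,6) = 134596 ways to choose the 6.
The complement is all 6 are designers: C(7,6) = 7.
Probability = 1 − 7/134596 = 134589/134596 = 19227/19228.

19227/19228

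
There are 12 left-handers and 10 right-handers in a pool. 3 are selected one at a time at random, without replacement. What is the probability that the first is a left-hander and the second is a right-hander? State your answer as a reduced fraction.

Multiply the conditional probabilities at each draw: 12/22 · 10/21 = 120/462 = 20/77.

20/77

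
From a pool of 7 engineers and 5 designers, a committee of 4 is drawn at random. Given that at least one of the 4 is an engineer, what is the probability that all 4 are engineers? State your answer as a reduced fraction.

1/14

Work in counts. Selections with at least one engineer: C(12,4) − C(5,4) = 495 − 5 = 490.
Of those, selections where all 4 are engineers: C(7,4) = 35.
Conditional probability = 35/490 = 1/14.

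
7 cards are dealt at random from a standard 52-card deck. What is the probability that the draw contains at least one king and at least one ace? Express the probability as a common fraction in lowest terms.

There are C(52,7) = 133784560 possible draws.
By inclusion-exclusion on the complements, draws missing all kings or all aces: C(48,7) + C(48,7) − C(44,7) = 73629072 + 73629072 − 38320568 = 108937576.
So draws with at least one of each: 133784560 − 108937576 = 24846984, probability 24846984/133784560 = 3105873/16723070.

3105873/16723070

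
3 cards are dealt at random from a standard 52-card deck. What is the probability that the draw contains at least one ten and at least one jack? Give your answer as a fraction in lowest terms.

There are C(52,3) = 22100 possible draws.
By inclusion-exclusion on the complements, draws missing all tens or all jacks: C(48,3) + C(48,3) − C(44,3) = 17296 + 17296 − 13244 = 21348.
So draws with at least one of each: 22100 − 21348 = 752, probability 752/22100 = 188/5525.

188/5525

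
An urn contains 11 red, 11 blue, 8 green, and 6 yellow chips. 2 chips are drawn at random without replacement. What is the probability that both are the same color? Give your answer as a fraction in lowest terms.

There are C(36,2) = 630 ways to draw 2 chips.
All same color: C(11,2) + C(11,2) + C(8,2) + C(6,2) = 55 + 55 + 28 + 15 = 153.
Probability = 153/630 = 17/70.

17/70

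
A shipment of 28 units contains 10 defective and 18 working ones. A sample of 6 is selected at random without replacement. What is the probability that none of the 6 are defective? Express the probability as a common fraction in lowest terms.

17/345

There are C(28,6) = 376740 possible selections.
Selections with no defective (all working): C(18,6) = 18564.
Probability = 18564/376740 = 17/345.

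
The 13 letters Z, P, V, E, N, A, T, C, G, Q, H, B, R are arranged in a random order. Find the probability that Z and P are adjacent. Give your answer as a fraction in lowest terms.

2/13

There are 13! = 6227020800 arrangements.
Treat Z and P as a block: 12! arrangements of the blocks × 2 orders within the block = 2·479001600 = 958003200.
Probability = 958003200/6227020800 = 2/13.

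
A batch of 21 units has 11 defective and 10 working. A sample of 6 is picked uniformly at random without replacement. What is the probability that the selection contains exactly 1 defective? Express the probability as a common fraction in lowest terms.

33/646

There are C(21,6) = 54264 ways to choose 6 from 21.
Selections with exactly 1 defective: choose 1 of the 11 defective and 5 of the 10 working, C(11,1)·C(10,5) = 11·252 = 2772.
Probability = 2772/54264 = 33/646.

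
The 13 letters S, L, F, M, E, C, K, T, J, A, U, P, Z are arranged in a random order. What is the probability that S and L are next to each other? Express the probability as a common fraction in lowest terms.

2/13

There are 13! = 6227020800 arrangements.
Treat S and L as a block: 12! arrangements of the blocks × 2 orders within the block = 2·479001600 = 958003200.
Probability = 958003200/6227020800 = 2/13.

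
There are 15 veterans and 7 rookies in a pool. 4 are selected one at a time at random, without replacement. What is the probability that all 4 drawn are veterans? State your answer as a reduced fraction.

Multiply the conditional probabilities at each draw: 15/22 · 14/21 · 13/20 · 12/19 = 32760/175560 = 39/209.

39/209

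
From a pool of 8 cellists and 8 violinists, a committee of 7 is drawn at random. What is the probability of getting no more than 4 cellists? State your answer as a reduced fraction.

241/286

Total selections: C(16,7) = 11440.
Count the complement (more than 4 cellists): C(8,5)·C(8,2) + C(8,6)·C(8,1) + C(8,7)·C(8,0) = 1568 + 224 + 8 = 1800.
Probability = 1 − 1800/11440 = 9640/11440 = 241/286.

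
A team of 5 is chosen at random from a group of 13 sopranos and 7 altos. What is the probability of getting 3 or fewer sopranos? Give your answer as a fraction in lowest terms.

Total selections: C(20,5) = 15504.
Favorable selections (3 or fewer sopranos): C(13,0)·C(7,5) + C(13,1)·C(7,4) + C(13,2)·C(7,3) + C(13,3)·C(7,2) = 21 + 455 + 2730 + 6006 = 9212.
Probability = 9212/15504 = 2303/3876.

2303/3876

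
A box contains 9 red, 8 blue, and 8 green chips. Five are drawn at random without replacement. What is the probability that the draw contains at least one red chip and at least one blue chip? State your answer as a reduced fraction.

There are C(25,5) = 53130 possible draws.
By inclusion-exclusion on the complements, draws missing all red or all blue: C(16,5) + C(17,5) − C(8,5) = 4368 + 6188 − 56 = 10500.
So draws with at least one of each: 53130 − 10500 = 42630, probability 42630/53130 = 203/253.

203/253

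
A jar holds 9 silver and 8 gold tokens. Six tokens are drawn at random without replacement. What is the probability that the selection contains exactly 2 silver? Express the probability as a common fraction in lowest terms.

45/221

There are C(17,6) = 12376 ways to choose 6 from 17.
Selections with exactly 2 silver: choose 2 of the 9 silver and 4 of the 8 gold, C(9,2)·C(8,4) = 36·70 = 2520.
Probability = 2520/12376 = 45/221.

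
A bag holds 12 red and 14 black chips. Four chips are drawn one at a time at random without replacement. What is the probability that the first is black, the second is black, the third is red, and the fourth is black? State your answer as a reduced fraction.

42/575

Multiply the conditional probabilities at each draw: 14/26 · 13/25 · 12/24 · 12/23 = 26208/358800 = 42/575.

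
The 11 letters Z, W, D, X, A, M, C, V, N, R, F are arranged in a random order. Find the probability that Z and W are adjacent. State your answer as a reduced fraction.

2/11

There are 11! = 39916800 arrangements.
Treat Z and W as a block: 10! arrangements of the blocks × 2 orders within the block = 2·3628800 = 7257600.
Probability = 7257600/39916800 = 2/11.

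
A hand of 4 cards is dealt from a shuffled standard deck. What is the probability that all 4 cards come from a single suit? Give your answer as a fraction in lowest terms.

44/4165

There are C(52,4) = 270725 possible 4-card hands.
Hands of one suit: 4 suits × C(13,4) = 4·715 = 2860.
Probability = 2860/270725 = 44/4165.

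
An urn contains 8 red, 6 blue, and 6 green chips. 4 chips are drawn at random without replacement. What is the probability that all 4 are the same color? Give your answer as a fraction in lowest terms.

20/969

There are C(20,4) = 4845 ways to draw 4 chips.
All same color: C(8,4) + C(6,4) + C(6,4) = 70 + 15 + 15 = 100.
Probability = 100/4845 = 20/969.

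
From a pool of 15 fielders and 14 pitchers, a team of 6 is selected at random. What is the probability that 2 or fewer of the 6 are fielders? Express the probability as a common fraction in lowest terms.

Total selections: C(29,6) = 475020.
Favorable selections (2 or fewer fielders): C(15,0)·C(14,6) + C(15,1)·C(14,5) + C(15,2)·C(14,4) = 3003 + 30030 + 105105 = 138138.
Probability = 138138/475020 = 253/870.

253/870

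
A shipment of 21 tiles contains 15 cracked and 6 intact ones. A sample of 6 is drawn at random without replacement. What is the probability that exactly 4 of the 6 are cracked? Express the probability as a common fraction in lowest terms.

The sample space is all 6-subsets of the 21: C(21,6) = 54264.
Selections with exactly 4 cracked: choose 4 of the 15 cracked and 2 of the 6 intact, C(15,4)·C(6,2) = 1365·15 = 20475.
Probability = 20475/54264 = 975/2584.

975/2584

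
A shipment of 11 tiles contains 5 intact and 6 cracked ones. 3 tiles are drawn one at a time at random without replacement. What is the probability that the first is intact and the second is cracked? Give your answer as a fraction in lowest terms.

3/11

Multiply the conditional probabilities at each draw: 5/11 · 6/10 = 30/110 = 3/11.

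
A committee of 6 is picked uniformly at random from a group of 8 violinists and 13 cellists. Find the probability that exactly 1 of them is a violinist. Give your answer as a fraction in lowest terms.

The sample space is all 6-subsets of the 21: C(21,6) = 54264.
Selections with exactly 1 violinist: choose 1 of the 8 violinists and 5 of the 13 cellists, C(8,1)·C(13,5) = 8·1287 = 10296.
Probability = 10296/54264 = 429/2261.

429/2261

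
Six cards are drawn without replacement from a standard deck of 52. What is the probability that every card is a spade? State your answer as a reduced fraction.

There are C(52,6) = 20358520 possible 6-card hands.
Hands that are all spades: C(13,6) = 1716.
Probability = 1716/20358520 = 33/391510.

33/391510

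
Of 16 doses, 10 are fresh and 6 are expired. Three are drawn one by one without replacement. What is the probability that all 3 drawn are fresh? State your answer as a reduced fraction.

3/14

Multiply the conditional probabilities at each draw: 10/16 · 9/15 · 8/14 = 720/3360 = 3/14.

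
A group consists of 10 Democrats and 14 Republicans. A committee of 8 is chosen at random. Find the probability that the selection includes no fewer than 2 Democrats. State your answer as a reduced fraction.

There are C(24,8) = 735471 ways to choose the 8.
Favorable selections (no fewer than 2 Democrats): C(10,2)·C(14,6) + C(10,3)·C(14,5) + C(10,4)·C(14,4) + C(10,5)·C(14,3) + C(10,6)·C(14,2) + C(10,7)·C(14,1) + C(10,8)·C(14,0) = 135135 + 240240 + 210210 + 91728 + 19110 + 1680 + 45 = 698148.
Probability = 698148/735471 = 7052/7429.

7052/7429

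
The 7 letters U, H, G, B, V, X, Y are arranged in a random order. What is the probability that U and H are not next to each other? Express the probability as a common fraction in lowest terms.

There are 7! = 5040 arrangements.
Arrangements with U and H adjacent: 2·6! = 1440.
So not adjacent: 5040 − 1440 = 3600, probability 3600/5040 = 5/7.

5/7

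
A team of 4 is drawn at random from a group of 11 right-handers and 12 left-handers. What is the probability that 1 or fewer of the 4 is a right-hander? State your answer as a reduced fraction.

53/161

Total selections: C(23,4) = 8855.
Favorable selections (1 or fewer right-hander): C(11,0)·C(12,4) + C(11,1)·C(12,3) = 495 + 2420 = 2915.
Probability = 2915/8855 = 53/161.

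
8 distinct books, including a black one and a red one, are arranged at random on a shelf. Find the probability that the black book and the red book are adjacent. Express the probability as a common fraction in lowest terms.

1/4

There are 8! = 40320 arrangements.
Treat the black book and the red book as a block: 7! arrangements of the blocks × 2 orders within the block = 2·5040 = 10080.
Probability = 10080/40320 = 1/4.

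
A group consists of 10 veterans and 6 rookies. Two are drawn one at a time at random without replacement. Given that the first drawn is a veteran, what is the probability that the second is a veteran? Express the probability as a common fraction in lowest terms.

3/5

After removing one veteran, 15 remain: 9 veterans and 6 rookies.
So the probability the next is a veteran is 9/15 = 3/5.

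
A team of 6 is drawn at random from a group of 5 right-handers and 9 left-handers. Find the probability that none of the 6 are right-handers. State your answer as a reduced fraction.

4/143

There are C(14,6) = 3003 possible selections.
Selections with no right-handers (all left-handers): C(9,6) = 84.
Probability = 84/3003 = 4/143.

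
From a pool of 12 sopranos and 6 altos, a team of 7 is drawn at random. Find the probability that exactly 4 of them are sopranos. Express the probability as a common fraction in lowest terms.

There are C(18,7) = 31824 ways to choose 7 from 18.
Selections with exactly 4 sopranos: choose 4 of the 12 sopranos and 3 of the 6 altos, C(12,4)·C(6,3) = 495·20 = 9900.
Probability = 9900/31824 = 275/884.

275/884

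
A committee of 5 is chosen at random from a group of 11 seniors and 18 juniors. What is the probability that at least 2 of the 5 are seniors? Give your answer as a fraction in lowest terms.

8503/13195

There are C(29,5) = 118755 ways to choose the 5.
Count the complement (fewer than 2 seniors): C(11,0)·C(18,5) + C(11,1)·C(18,4) = 8568 + 33660 = 42228.
Probability = 1 − 42228/118755 = 76527/118755 = 8503/13195.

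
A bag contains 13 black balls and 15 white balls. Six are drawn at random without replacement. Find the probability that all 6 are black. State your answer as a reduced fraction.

11/2415

There are C(28,6) = 376740 possible selections.
Selections with all black: C(13,6) = 1716.
Probability = 1716/376740 = 11/2415.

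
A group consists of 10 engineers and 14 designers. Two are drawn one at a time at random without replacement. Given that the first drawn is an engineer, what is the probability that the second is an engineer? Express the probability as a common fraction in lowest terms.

After removing one engineer, 23 remain: 9 engineers and 14 designers.
So the probability the next is an engineer is 9/23.

9/23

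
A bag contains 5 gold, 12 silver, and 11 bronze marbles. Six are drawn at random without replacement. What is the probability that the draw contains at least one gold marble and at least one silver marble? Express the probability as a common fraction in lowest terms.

There are C(28,6) = 376740 possible draws.
By inclusion-exclusion on the complements, draws missing all gold or all silver: C(23,6) + C(16,6) − C(11,6) = 100947 + 8008 − 462 = 108493.
So draws with at least one of each: 376740 − 108493 = 268247, probability 268247/376740 = 38321/53820.

38321/53820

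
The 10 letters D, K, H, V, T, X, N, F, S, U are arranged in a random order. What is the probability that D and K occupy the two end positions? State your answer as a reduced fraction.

1/45

There are 10! = 3628800 arrangements.
Place D and K at the ends in 2 ways, arrange the remaining 8 in 8! = 40320 ways: 2·40320 = 80640.
Probability = 80640/3628800 = 1/45.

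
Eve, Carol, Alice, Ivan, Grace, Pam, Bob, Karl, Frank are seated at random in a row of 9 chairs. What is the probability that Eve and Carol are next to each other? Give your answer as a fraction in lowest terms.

There are 9! = 362880 arrangements.
Treat Eve and Carol as a block: 8! arrangements of the blocks × 2 orders within the block = 2·40320 = 80640.
Probability = 80640/362880 = 2/9.

2/9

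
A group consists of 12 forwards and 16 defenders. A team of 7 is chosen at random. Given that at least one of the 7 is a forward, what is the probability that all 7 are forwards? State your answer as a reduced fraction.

9/13325

Work in counts. Selections with at least one forward: C(28,7) − C(16,7) = 1184040 − 11440 = 1172600.
Of those, selections where all 7 are forwards: C(12,7) = 792.
Conditional probability = 792/1172600 = 9/13325.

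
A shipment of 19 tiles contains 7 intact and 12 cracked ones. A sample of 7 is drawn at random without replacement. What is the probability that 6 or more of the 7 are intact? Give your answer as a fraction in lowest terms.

5/2964

Total selections: C(19,7) = 50388.
Favorable selections (6 or more intact): C(7,6)·C(12,1) + C(7,7)·C(12,0) = 84 + 1 = 85.
Probability = 85/50388 = 5/2964.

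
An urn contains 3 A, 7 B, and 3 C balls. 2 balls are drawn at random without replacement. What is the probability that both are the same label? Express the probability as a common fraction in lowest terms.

9/26

There are C(13,2) = 78 ways to draw 2 balls.
All same label: C(3,2) + C(7,2) + C(3,2) = 3 + 21 + 3 = 27.
Probability = 27/78 = 9/26.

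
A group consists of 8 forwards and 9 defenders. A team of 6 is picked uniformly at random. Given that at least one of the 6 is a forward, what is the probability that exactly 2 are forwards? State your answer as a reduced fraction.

Work in counts. Selections with at least one forward: C(17,6) − C(9,6) = 12376 − 84 = 12292.
Of those, selections where exactly 2 are forwards: C(8,2)·C(9,4) = 28·126 = 3528.
Conditional probability = 3528/12292 = 126/439.

126/439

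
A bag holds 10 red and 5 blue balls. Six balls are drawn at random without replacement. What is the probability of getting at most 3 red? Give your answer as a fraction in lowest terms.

41/143

There are C(15,6) = 5005 ways to choose the 6.
Favorable selections (at most 3 red): C(10,1)·C(5,5) + C(10,2)·C(5,4) + C(10,3)·C(5,3) = 10 + 225 + 1200 = 1435.
Probability = 1435/5005 = 41/143.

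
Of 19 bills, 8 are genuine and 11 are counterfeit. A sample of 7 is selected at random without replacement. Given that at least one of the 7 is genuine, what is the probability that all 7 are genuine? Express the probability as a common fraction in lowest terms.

Work in counts. Selections with at least one genuine: C(19,7) − C(11,7) = 50388 − 330 = 50058.
Of those, selections where all 7 are genuine: C(8,7) = 8.
Conditional probability = 8/50058 = 4/25029.

4/25029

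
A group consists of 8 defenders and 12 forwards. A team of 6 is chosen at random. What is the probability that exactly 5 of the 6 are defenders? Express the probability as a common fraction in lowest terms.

28/1615

Total number of selections: C(20,6) = 38760.
Selections with exactly 5 defenders: choose 5 of the 8 defenders and 1 of the 12 forwards, C(8,5)·C(12,1) = 56·12 = 672.
Probability = 672/38760 = 28/1615.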